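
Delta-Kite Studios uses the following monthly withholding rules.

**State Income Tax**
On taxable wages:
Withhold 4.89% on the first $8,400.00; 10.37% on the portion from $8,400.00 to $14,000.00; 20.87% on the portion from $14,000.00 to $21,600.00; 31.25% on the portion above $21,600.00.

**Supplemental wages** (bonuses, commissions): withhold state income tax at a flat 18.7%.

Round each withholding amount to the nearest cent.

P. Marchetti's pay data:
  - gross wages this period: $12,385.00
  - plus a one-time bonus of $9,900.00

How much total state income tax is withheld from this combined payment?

State Income Tax: taxable = $12,385.00
  $410.76 + 10.37% × ($12,385.00 − $8,400.00) = $410.76 + 10.37% × $3,985.00 = $824.00
Supplemental (18.7% flat on bonus): 18.7% × $9,900.00 = $1,851.30
Total state income tax: $824.00 + $1,851.30 = $2,675.30

$2,675.30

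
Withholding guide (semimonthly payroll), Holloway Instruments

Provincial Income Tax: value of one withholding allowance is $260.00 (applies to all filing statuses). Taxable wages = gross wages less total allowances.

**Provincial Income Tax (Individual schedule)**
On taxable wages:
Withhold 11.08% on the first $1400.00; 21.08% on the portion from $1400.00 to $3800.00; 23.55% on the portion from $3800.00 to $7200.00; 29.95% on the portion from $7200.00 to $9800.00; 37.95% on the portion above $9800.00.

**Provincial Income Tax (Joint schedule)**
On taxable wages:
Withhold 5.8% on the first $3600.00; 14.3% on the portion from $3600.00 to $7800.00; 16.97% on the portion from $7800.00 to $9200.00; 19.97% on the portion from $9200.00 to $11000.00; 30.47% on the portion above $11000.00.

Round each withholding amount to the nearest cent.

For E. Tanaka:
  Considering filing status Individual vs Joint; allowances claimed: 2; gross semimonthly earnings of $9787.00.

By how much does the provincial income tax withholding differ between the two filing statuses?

$1020.45

Provincial Income Tax (Individual): taxable = $9787.00 − 2×$260.00 = $9267.00
  $1461.74 + 29.95% × ($9267.00 − $7200.00) = $1461.74 + 29.95% × $2067.00 = $2080.81
Provincial Income Tax (Joint): taxable = $9787.00 − 2×$260.00 = $9267.00
  $1046.98 + 19.97% × ($9267.00 − $9200.00) = $1046.98 + 19.97% × $67.00 = $1060.36
Difference: |$2080.81 − $1060.36| = $1020.45 (higher under Individual)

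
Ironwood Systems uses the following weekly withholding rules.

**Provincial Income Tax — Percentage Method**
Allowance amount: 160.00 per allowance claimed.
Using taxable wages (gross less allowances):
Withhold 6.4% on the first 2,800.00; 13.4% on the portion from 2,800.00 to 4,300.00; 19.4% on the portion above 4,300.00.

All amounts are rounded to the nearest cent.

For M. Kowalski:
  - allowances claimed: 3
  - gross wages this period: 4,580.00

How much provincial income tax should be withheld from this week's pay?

Provincial Income Tax: taxable = 4,580.00 − 3×160.00 = 4,100.00
  179.20 + 13.4% × (4,100.00 − 2,800.00) = 179.20 + 13.4% × 1,300.00 = 353.40

353.40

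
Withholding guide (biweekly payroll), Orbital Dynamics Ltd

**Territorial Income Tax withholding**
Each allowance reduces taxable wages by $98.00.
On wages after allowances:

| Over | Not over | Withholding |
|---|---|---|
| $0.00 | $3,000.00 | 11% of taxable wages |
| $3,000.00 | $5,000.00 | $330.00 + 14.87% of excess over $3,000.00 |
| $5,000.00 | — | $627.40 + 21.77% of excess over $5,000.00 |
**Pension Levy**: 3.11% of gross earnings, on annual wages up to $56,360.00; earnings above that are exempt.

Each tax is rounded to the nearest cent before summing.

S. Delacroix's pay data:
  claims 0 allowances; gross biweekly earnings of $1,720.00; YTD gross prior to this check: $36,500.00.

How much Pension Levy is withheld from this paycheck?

Pension Levy: 3.11% × $1,720.00 = $53.49

$53.49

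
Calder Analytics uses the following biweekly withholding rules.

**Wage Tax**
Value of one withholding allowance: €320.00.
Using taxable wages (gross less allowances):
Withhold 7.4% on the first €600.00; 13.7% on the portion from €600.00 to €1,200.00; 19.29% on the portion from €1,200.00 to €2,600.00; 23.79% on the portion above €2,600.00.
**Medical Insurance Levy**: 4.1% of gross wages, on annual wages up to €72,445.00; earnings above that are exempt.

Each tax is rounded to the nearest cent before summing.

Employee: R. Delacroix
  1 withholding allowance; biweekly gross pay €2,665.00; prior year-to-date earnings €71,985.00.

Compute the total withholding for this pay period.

Wage Tax: taxable = €2,665.00 − 1×€320.00 = €2,345.00
  €126.60 + 19.29% × (€2,345.00 − €1,200.00) = €126.60 + 19.29% × €1,145.00 = €347.47
Medical Insurance Levy: cap €72,445.00 − YTD €71,985.00 = €460.00 subject; 4.1% × €460.00 = €18.86
Total: €347.47 + €18.86 = €366.33

€366.33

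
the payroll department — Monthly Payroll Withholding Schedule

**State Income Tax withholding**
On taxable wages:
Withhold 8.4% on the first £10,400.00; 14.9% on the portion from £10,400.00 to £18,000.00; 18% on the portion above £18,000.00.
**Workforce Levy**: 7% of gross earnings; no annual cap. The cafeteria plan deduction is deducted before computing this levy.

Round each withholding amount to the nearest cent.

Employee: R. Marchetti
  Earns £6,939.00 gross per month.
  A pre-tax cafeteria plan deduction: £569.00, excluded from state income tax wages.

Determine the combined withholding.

£980.98

State Income Tax: taxable = £6,939.00 − £569.00 = £6,370.00
  8.4% × £6,370.00 = £535.08
Workforce Levy: 7% × £6,370.00 = £445.90
Total: £535.08 + £445.90 = £980.98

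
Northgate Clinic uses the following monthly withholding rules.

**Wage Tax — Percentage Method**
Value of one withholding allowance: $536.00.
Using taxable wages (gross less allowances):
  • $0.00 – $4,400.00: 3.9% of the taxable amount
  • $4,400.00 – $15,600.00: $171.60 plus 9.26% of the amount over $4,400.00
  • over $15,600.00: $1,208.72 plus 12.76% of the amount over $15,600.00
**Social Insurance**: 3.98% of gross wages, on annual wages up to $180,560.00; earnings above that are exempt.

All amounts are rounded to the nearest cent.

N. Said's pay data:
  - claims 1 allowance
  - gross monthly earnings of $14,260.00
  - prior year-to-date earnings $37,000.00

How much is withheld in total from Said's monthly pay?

Wage Tax: taxable = $14,260.00 − 1×$536.00 = $13,724.00
  $171.60 + 9.26% × ($13,724.00 − $4,400.00) = $171.60 + 9.26% × $9,324.00 = $1,035.00
Social Insurance: 3.98% × $14,260.00 = $567.55
Total: $1,035.00 + $567.55 = $1,602.55

$1,602.55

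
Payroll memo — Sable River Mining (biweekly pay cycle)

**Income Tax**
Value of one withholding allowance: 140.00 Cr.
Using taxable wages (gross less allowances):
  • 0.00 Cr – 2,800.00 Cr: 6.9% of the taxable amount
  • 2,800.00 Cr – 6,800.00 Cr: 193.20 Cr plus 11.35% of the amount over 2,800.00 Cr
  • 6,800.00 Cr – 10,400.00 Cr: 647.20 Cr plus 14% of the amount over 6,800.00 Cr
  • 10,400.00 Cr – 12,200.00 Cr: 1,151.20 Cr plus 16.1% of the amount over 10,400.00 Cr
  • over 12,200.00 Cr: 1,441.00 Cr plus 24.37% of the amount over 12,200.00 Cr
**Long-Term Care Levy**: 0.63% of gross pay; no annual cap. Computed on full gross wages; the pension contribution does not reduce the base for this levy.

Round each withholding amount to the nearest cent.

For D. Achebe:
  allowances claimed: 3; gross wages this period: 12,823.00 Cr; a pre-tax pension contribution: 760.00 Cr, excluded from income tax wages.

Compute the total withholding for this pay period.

1,432.10 Cr

Income Tax: taxable = 12,823.00 Cr − 760.00 Cr − 3×140.00 Cr = 11,643.00 Cr
  1,151.20 Cr + 16.1% × (11,643.00 Cr − 10,400.00 Cr) = 1,151.20 Cr + 16.1% × 1,243.00 Cr = 1,351.32 Cr
Long-Term Care Levy: 0.63% × 12,823.00 Cr = 80.78 Cr
Total: 1,351.32 Cr + 80.78 Cr = 1,432.10 Cr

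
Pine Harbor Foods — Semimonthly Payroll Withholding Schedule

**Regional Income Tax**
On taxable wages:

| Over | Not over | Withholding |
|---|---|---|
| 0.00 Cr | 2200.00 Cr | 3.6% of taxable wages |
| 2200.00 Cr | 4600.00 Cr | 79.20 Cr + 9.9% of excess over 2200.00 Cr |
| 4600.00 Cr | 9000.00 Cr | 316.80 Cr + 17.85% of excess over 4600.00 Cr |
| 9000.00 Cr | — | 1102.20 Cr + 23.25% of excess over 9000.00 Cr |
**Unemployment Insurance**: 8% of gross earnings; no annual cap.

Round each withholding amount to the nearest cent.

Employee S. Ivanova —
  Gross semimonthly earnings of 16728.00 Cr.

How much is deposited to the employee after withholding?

Regional Income Tax: taxable = 16728.00 Cr
  1102.20 Cr + 23.25% × (16728.00 Cr − 9000.00 Cr) = 1102.20 Cr + 23.25% × 7728.00 Cr = 2898.96 Cr
Unemployment Insurance: 8% × 16728.00 Cr = 1338.24 Cr
Total withheld: 2898.96 Cr + 1338.24 Cr = 4237.20 Cr
Net pay: 16728.00 Cr − 4237.20 Cr = 12490.80 Cr

12490.80 Cr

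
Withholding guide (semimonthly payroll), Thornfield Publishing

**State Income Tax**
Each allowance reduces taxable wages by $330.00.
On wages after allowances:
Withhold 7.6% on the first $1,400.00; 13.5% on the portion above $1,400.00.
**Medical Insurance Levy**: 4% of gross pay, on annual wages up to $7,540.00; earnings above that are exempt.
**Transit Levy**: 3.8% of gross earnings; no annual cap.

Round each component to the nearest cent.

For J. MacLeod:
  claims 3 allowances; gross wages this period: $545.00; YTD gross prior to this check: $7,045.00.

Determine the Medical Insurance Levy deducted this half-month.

Medical Insurance Levy: cap $7,540.00 − YTD $7,045.00 = $495.00 subject; 4% × $495.00 = $19.80

$19.80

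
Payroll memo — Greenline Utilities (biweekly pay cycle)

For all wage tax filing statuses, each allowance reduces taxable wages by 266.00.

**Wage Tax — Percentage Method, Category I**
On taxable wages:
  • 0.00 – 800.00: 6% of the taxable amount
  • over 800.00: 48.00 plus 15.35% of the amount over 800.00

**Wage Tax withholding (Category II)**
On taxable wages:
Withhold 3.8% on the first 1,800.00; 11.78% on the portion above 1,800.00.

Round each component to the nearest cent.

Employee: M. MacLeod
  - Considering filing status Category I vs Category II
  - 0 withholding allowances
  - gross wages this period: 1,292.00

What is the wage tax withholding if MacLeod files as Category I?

123.52

Wage Tax (Category I): taxable = 1,292.00
  48.00 + 15.35% × (1,292.00 − 800.00) = 48.00 + 15.35% × 492.00 = 123.52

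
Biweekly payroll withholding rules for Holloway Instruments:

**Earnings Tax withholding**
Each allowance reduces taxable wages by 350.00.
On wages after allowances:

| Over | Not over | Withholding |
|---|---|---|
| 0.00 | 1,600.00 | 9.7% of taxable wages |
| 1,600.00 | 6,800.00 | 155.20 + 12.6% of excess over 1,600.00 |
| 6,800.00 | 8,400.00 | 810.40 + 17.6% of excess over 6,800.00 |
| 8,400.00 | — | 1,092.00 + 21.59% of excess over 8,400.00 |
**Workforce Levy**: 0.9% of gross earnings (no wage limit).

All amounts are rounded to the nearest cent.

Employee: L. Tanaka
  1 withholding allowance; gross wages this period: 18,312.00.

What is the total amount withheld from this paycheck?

3,321.25

Earnings Tax: taxable = 18,312.00 − 1×350.00 = 17,962.00
  1,092.00 + 21.59% × (17,962.00 − 8,400.00) = 1,092.00 + 21.59% × 9,562.00 = 3,156.44
Workforce Levy: 0.9% × 18,312.00 = 164.81
Total: 3,156.44 + 164.81 = 3,321.25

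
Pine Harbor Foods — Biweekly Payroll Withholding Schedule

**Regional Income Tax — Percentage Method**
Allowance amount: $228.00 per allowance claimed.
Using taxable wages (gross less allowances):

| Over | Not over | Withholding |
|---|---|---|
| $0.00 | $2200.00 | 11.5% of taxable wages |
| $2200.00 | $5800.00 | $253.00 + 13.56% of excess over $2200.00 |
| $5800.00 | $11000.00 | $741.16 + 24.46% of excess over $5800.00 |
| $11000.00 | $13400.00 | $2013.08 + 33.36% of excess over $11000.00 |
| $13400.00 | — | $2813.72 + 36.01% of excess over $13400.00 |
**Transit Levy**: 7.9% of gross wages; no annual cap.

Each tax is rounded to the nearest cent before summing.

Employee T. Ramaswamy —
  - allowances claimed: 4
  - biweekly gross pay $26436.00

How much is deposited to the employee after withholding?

Regional Income Tax: taxable = $26436.00 − 4×$228.00 = $25524.00
  $2813.72 + 36.01% × ($25524.00 − $13400.00) = $2813.72 + 36.01% × $12124.00 = $7179.57
Transit Levy: 7.9% × $26436.00 = $2088.44
Total withheld: $7179.57 + $2088.44 = $9268.01
Net pay: $26436.00 − $9268.01 = $17167.99

$17167.99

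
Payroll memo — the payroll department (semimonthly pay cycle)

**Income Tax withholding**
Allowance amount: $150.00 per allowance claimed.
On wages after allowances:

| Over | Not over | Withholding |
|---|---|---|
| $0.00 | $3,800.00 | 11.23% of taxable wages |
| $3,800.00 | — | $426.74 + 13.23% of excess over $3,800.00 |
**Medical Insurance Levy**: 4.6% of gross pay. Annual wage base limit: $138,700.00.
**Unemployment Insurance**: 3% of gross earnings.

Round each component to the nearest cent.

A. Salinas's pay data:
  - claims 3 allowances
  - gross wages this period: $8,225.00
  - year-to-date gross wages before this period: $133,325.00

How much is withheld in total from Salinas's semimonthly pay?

Income Tax: taxable = $8,225.00 − 3×$150.00 = $7,775.00
  $426.74 + 13.23% × ($7,775.00 − $3,800.00) = $426.74 + 13.23% × $3,975.00 = $952.63
Medical Insurance Levy: cap $138,700.00 − YTD $133,325.00 = $5,375.00 subject; 4.6% × $5,375.00 = $247.25
Unemployment Insurance: 3% × $8,225.00 = $246.75
Total: $952.63 + $247.25 + $246.75 = $1,446.63

$1,446.63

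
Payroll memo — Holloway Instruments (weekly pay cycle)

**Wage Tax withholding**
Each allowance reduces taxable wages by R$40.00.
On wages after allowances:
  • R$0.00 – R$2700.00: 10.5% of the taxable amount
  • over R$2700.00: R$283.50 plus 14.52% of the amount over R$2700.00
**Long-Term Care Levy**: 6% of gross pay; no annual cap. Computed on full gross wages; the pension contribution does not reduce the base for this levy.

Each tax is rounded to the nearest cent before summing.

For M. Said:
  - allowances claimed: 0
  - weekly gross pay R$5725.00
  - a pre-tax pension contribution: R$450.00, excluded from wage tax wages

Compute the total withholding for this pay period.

Wage Tax: taxable = R$5725.00 − R$450.00 = R$5275.00
  R$283.50 + 14.52% × (R$5275.00 − R$2700.00) = R$283.50 + 14.52% × R$2575.00 = R$657.39
Long-Term Care Levy: 6% × R$5725.00 = R$343.50
Total: R$657.39 + R$343.50 = R$1000.89

R$1000.89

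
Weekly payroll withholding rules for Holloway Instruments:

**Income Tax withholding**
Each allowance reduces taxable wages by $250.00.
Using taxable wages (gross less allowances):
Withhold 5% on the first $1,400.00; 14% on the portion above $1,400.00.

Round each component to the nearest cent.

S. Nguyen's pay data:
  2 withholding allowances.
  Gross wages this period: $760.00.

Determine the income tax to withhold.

Income Tax: taxable = $760.00 − 2×$250.00 = $260.00
  5% × $260.00 = $13.00

$13.00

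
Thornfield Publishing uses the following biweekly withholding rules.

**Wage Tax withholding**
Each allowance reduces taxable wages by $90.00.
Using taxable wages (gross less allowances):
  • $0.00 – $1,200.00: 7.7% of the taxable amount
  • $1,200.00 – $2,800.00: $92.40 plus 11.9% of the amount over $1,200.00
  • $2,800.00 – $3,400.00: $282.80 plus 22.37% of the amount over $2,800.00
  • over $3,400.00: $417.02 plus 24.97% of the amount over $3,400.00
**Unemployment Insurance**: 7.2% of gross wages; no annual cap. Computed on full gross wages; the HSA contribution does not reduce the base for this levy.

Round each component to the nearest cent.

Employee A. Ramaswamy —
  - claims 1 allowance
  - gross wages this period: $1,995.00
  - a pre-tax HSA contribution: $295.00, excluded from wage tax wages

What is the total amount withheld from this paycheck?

$284.83

Wage Tax: taxable = $1,995.00 − $295.00 − 1×$90.00 = $1,610.00
  $92.40 + 11.9% × ($1,610.00 − $1,200.00) = $92.40 + 11.9% × $410.00 = $141.19
Unemployment Insurance: 7.2% × $1,995.00 = $143.64
Total: $141.19 + $143.64 = $284.83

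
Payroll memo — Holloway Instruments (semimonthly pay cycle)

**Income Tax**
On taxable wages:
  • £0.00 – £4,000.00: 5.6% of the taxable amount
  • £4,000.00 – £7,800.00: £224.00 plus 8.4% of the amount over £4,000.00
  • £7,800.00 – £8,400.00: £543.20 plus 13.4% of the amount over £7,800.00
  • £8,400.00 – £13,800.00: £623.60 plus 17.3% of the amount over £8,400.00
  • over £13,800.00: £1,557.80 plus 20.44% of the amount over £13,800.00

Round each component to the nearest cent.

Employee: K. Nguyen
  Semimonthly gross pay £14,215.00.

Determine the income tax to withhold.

£1,642.63

Income Tax: taxable = £14,215.00
  £1,557.80 + 20.44% × (£14,215.00 − £13,800.00) = £1,557.80 + 20.44% × £415.00 = £1,642.63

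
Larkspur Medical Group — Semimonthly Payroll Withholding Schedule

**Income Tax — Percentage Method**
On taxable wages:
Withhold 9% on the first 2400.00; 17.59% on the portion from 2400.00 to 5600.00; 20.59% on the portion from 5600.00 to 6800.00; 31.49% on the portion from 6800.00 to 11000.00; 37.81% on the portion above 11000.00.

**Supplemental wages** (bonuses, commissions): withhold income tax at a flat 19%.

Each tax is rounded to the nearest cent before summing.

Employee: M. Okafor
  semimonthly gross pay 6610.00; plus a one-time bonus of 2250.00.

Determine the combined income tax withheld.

Income Tax: taxable = 6610.00
  778.88 + 20.59% × (6610.00 − 5600.00) = 778.88 + 20.59% × 1010.00 = 986.84
Supplemental (19% flat on bonus): 19% × 2250.00 = 427.50
Total income tax: 986.84 + 427.50 = 1414.34

1414.34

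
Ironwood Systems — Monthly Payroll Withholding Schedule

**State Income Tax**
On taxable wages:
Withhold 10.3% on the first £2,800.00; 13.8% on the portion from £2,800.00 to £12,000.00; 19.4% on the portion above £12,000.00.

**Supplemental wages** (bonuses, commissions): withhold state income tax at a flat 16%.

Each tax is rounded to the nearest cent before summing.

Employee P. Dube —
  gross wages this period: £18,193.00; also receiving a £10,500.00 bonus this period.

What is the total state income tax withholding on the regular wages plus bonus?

State Income Tax: taxable = £18,193.00
  £1,558.00 + 19.4% × (£18,193.00 − £12,000.00) = £1,558.00 + 19.4% × £6,193.00 = £2,759.44
Supplemental (16% flat on bonus): 16% × £10,500.00 = £1,680.00
Total state income tax: £2,759.44 + £1,680.00 = £4,439.44

£4,439.44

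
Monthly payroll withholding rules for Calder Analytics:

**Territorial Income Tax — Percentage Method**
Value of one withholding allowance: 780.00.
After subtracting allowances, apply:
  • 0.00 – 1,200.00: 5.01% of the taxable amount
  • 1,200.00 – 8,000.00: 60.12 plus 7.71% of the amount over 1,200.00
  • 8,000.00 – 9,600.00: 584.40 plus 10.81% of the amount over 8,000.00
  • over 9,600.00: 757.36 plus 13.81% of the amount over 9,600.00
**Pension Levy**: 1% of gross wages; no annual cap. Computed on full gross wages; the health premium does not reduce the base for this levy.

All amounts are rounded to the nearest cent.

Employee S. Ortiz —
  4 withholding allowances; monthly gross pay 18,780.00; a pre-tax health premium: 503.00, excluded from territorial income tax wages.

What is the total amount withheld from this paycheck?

1,712.58

Territorial Income Tax: taxable = 18,780.00 − 503.00 − 4×780.00 = 15,157.00
  757.36 + 13.81% × (15,157.00 − 9,600.00) = 757.36 + 13.81% × 5,557.00 = 1,524.78
Pension Levy: 1% × 18,780.00 = 187.80
Total: 1,524.78 + 187.80 = 1,712.58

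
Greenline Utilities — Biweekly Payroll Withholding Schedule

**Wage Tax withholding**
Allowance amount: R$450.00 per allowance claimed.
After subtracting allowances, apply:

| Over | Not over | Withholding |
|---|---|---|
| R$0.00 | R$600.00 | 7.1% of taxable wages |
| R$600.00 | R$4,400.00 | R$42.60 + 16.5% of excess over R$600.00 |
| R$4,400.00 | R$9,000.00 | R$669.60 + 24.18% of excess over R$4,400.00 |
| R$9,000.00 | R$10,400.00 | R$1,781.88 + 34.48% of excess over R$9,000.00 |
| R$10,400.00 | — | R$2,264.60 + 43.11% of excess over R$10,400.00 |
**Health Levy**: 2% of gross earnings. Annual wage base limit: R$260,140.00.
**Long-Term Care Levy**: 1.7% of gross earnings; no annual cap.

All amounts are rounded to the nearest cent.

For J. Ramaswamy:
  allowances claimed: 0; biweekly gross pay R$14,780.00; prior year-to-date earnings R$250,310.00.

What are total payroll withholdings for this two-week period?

Wage Tax: taxable = R$14,780.00
  R$2,264.60 + 43.11% × (R$14,780.00 − R$10,400.00) = R$2,264.60 + 43.11% × R$4,380.00 = R$4,152.82
Health Levy: cap R$260,140.00 − YTD R$250,310.00 = R$9,830.00 subject; 2% × R$9,830.00 = R$196.60
Long-Term Care Levy: 1.7% × R$14,780.00 = R$251.26
Total: R$4,152.82 + R$196.60 + R$251.26 = R$4,600.68

R$4,600.68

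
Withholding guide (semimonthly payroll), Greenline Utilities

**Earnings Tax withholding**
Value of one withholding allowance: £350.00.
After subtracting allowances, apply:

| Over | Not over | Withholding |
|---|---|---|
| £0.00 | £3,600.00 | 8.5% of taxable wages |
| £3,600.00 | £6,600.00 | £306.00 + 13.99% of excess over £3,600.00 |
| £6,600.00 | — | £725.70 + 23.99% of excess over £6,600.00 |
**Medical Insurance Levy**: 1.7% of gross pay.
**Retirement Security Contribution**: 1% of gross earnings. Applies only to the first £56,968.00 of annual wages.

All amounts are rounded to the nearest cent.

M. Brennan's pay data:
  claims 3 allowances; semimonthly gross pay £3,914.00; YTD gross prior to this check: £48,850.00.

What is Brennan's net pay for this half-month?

Earnings Tax: taxable = £3,914.00 − 3×£350.00 = £2,864.00
  8.5% × £2,864.00 = £243.44
Medical Insurance Levy: 1.7% × £3,914.00 = £66.54
Retirement Security Contribution: 1% × £3,914.00 = £39.14
Total withheld: £243.44 + £66.54 + £39.14 = £349.12
Net pay: £3,914.00 − £349.12 = £3,564.88

£3,564.88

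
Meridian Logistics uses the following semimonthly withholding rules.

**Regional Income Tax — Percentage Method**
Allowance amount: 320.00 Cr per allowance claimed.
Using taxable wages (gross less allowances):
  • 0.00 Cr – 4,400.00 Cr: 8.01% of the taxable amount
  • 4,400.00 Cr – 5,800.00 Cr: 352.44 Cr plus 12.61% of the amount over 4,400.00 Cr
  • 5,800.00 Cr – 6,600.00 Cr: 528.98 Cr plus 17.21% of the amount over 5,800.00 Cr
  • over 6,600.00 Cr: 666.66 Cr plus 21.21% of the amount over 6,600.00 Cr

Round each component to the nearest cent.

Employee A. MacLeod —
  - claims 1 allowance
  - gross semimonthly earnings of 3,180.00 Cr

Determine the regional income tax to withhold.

Regional Income Tax: taxable = 3,180.00 Cr − 1×320.00 Cr = 2,860.00 Cr
  8.01% × 2,860.00 Cr = 229.09 Cr

229.09 Cr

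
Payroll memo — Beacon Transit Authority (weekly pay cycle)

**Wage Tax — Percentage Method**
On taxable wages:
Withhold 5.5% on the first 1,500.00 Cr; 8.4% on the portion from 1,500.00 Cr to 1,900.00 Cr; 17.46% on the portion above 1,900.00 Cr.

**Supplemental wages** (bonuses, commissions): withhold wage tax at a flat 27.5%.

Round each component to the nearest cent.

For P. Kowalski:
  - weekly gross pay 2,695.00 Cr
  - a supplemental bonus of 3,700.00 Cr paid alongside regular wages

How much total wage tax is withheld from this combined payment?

1,272.41 Cr

Wage Tax: taxable = 2,695.00 Cr
  116.10 Cr + 17.46% × (2,695.00 Cr − 1,900.00 Cr) = 116.10 Cr + 17.46% × 795.00 Cr = 254.91 Cr
Supplemental (27.5% flat on bonus): 27.5% × 3,700.00 Cr = 1,017.50 Cr
Total wage tax: 254.91 Cr + 1,017.50 Cr = 1,272.41 Cr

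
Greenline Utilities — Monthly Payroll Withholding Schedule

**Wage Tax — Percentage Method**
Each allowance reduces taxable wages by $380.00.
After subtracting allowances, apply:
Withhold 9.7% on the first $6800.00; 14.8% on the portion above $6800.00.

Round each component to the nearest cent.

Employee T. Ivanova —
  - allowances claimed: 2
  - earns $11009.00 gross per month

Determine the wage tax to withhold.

$1170.05

Wage Tax: taxable = $11009.00 − 2×$380.00 = $10249.00
  $659.60 + 14.8% × ($10249.00 − $6800.00) = $659.60 + 14.8% × $3449.00 = $1170.05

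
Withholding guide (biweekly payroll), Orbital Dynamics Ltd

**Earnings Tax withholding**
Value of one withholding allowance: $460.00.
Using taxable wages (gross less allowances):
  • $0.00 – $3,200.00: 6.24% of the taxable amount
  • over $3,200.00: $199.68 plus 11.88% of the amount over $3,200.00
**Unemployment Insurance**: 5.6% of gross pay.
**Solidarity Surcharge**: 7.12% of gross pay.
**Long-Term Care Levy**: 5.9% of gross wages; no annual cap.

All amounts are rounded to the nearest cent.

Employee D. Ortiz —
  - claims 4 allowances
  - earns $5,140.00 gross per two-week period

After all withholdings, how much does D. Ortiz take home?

Earnings Tax: taxable = $5,140.00 − 4×$460.00 = $3,300.00
  $199.68 + 11.88% × ($3,300.00 − $3,200.00) = $199.68 + 11.88% × $100.00 = $211.56
Unemployment Insurance: 5.6% × $5,140.00 = $287.84
Solidarity Surcharge: 7.12% × $5,140.00 = $365.97
Long-Term Care Levy: 5.9% × $5,140.00 = $303.26
Total withheld: $211.56 + $287.84 + $365.97 + $303.26 = $1,168.63
Net pay: $5,140.00 − $1,168.63 = $3,971.37

$3,971.37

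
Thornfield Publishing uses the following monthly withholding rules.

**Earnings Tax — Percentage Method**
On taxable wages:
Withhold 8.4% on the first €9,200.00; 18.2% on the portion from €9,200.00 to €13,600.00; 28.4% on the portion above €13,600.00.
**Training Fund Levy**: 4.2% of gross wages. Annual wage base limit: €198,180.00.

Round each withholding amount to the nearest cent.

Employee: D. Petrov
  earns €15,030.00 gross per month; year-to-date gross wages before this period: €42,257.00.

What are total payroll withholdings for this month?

€2,610.98

Earnings Tax: taxable = €15,030.00
  €1,573.60 + 28.4% × (€15,030.00 − €13,600.00) = €1,573.60 + 28.4% × €1,430.00 = €1,979.72
Training Fund Levy: 4.2% × €15,030.00 = €631.26
Total: €1,979.72 + €631.26 = €2,610.98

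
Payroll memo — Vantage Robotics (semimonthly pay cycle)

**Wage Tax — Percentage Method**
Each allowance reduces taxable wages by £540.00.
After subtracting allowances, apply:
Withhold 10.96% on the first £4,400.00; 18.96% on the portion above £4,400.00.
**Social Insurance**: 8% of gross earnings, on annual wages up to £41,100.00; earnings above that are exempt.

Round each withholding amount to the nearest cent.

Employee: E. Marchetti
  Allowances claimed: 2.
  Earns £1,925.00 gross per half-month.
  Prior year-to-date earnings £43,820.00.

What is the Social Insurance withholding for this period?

£0.00

Social Insurance: YTD £43,820.00 ≥ cap £41,100.00 → £0.00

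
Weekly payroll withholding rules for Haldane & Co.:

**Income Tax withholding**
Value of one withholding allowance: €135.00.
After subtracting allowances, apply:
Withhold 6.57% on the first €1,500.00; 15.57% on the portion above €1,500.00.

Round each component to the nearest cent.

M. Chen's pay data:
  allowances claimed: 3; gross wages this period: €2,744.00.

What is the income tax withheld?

Income Tax: taxable = €2,744.00 − 3×€135.00 = €2,339.00
  €98.55 + 15.57% × (€2,339.00 − €1,500.00) = €98.55 + 15.57% × €839.00 = €229.18

€229.18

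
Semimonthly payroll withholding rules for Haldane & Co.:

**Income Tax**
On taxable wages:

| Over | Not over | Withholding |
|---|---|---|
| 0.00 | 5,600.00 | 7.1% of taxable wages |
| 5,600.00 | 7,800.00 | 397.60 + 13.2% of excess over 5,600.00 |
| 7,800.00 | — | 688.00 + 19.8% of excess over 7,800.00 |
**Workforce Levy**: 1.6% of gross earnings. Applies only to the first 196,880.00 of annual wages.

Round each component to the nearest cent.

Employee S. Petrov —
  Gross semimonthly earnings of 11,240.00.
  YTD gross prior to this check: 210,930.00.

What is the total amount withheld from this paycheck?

1,369.12

Income Tax: taxable = 11,240.00
  688.00 + 19.8% × (11,240.00 − 7,800.00) = 688.00 + 19.8% × 3,440.00 = 1,369.12
Workforce Levy: YTD 210,930.00 ≥ cap 196,880.00 → 0.00
Total: 1,369.12 + 0.00 = 1,369.12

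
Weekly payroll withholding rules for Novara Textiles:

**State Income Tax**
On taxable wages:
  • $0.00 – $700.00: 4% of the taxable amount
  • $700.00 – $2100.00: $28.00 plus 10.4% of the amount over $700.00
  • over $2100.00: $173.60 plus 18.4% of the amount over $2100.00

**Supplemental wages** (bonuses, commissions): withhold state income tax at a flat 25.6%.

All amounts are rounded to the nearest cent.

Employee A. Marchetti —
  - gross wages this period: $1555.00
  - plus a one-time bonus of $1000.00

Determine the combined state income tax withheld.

State Income Tax: taxable = $1555.00
  $28.00 + 10.4% × ($1555.00 − $700.00) = $28.00 + 10.4% × $855.00 = $116.92
Supplemental (25.6% flat on bonus): 25.6% × $1000.00 = $256.00
Total state income tax: $116.92 + $256.00 = $372.92

$372.92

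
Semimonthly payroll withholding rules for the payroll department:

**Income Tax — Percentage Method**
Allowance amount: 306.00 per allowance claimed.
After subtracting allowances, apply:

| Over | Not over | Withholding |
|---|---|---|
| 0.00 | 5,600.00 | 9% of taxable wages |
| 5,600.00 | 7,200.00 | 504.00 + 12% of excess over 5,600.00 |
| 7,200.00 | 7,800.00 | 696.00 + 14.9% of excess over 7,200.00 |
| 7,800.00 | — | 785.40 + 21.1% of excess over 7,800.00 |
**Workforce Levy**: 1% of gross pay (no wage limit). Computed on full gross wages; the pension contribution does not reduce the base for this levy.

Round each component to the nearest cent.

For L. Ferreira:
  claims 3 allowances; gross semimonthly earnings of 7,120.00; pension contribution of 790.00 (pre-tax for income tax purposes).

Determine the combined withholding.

Income Tax: taxable = 7,120.00 − 790.00 − 3×306.00 = 5,412.00
  9% × 5,412.00 = 487.08
Workforce Levy: 1% × 7,120.00 = 71.20
Total: 487.08 + 71.20 = 558.28

558.28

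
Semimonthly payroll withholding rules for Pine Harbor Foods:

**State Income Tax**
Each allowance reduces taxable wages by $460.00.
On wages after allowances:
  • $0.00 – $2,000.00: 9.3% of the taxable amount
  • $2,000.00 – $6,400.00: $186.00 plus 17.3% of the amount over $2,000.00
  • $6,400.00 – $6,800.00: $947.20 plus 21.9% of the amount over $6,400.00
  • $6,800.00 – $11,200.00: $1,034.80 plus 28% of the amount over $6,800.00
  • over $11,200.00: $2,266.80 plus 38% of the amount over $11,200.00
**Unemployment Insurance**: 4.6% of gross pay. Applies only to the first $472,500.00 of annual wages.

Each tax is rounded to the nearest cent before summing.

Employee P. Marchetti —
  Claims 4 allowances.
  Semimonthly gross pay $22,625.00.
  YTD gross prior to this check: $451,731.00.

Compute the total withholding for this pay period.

State Income Tax: taxable = $22,625.00 − 4×$460.00 = $20,785.00
  $2,266.80 + 38% × ($20,785.00 − $11,200.00) = $2,266.80 + 38% × $9,585.00 = $5,909.10
Unemployment Insurance: cap $472,500.00 − YTD $451,731.00 = $20,769.00 subject; 4.6% × $20,769.00 = $955.37
Total: $5,909.10 + $955.37 = $6,864.47

$6,864.47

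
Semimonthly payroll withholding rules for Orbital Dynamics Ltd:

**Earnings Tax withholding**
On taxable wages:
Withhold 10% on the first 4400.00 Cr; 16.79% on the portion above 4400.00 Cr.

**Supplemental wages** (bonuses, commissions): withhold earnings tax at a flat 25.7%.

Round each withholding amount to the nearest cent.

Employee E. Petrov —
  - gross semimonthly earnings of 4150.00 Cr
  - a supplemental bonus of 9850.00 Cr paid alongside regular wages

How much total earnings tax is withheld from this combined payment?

Earnings Tax: taxable = 4150.00 Cr
  10% × 4150.00 Cr = 415.00 Cr
Supplemental (25.7% flat on bonus): 25.7% × 9850.00 Cr = 2531.45 Cr
Total earnings tax: 415.00 Cr + 2531.45 Cr = 2946.45 Cr

2946.45 Cr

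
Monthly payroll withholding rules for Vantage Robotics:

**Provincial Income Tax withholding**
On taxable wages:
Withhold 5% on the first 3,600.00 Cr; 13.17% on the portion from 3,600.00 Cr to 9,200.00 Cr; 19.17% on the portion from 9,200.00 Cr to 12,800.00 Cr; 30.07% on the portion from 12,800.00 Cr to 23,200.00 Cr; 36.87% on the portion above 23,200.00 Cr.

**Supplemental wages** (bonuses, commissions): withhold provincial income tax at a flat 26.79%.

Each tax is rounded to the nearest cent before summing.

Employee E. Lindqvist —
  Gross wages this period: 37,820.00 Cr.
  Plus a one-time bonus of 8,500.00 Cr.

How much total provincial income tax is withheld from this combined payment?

12,402.46 Cr

Provincial Income Tax: taxable = 37,820.00 Cr
  4,734.92 Cr + 36.87% × (37,820.00 Cr − 23,200.00 Cr) = 4,734.92 Cr + 36.87% × 14,620.00 Cr = 10,125.31 Cr
Supplemental (26.79% flat on bonus): 26.79% × 8,500.00 Cr = 2,277.15 Cr
Total provincial income tax: 10,125.31 Cr + 2,277.15 Cr = 12,402.46 Cr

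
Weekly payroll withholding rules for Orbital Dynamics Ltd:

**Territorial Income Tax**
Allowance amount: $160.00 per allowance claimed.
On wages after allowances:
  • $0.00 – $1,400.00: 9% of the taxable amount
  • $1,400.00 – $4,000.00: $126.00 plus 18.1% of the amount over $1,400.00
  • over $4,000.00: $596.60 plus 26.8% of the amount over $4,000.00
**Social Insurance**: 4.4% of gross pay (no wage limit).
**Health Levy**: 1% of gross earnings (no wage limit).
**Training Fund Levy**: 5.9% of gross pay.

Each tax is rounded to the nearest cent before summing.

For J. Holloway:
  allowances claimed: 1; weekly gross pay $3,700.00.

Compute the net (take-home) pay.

Territorial Income Tax: taxable = $3,700.00 − 1×$160.00 = $3,540.00
  $126.00 + 18.1% × ($3,540.00 − $1,400.00) = $126.00 + 18.1% × $2,140.00 = $513.34
Social Insurance: 4.4% × $3,700.00 = $162.80
Health Levy: 1% × $3,700.00 = $37.00
Training Fund Levy: 5.9% × $3,700.00 = $218.30
Total withheld: $513.34 + $162.80 + $37.00 + $218.30 = $931.44
Net pay: $3,700.00 − $931.44 = $2,768.56

$2,768.56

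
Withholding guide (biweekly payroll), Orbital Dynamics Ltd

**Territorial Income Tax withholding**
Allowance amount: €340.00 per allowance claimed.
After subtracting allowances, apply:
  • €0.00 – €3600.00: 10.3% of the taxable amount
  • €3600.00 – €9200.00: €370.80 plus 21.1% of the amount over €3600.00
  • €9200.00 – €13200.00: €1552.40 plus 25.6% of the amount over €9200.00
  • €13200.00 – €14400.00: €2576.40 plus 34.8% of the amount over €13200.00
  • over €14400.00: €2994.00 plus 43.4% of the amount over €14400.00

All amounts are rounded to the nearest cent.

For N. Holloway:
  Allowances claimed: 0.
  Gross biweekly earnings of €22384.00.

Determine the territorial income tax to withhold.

Territorial Income Tax: taxable = €22384.00
  €2994.00 + 43.4% × (€22384.00 − €14400.00) = €2994.00 + 43.4% × €7984.00 = €6459.06

€6459.06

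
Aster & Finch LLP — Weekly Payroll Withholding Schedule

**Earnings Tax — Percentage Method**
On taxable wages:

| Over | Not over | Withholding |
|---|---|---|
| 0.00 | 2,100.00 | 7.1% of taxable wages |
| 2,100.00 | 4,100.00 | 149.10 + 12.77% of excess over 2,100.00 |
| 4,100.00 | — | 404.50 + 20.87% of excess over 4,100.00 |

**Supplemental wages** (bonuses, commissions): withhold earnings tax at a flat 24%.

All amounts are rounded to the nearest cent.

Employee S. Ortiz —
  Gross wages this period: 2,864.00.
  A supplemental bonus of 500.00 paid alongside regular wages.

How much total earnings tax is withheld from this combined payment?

Earnings Tax: taxable = 2,864.00
  149.10 + 12.77% × (2,864.00 − 2,100.00) = 149.10 + 12.77% × 764.00 = 246.66
Supplemental (24% flat on bonus): 24% × 500.00 = 120.00
Total earnings tax: 246.66 + 120.00 = 366.66

366.66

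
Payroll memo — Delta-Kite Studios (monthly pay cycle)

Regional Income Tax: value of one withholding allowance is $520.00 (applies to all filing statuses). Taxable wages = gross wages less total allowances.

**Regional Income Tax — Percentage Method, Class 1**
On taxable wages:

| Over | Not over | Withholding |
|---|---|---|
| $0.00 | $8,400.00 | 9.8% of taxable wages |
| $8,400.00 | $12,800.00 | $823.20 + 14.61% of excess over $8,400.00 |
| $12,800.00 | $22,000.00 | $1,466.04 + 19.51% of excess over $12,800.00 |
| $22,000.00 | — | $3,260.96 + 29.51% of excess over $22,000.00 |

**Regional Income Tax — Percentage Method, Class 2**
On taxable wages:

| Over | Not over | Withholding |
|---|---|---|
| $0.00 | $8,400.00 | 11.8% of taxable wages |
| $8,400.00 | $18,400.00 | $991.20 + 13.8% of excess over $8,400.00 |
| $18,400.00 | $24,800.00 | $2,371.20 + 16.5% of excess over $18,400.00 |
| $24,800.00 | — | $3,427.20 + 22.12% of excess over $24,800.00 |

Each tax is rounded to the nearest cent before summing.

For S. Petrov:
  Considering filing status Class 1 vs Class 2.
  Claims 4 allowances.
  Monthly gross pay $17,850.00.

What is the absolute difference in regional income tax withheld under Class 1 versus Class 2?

$37.23

Regional Income Tax (Class 1): taxable = $17,850.00 − 4×$520.00 = $15,770.00
  $1,466.04 + 19.51% × ($15,770.00 − $12,800.00) = $1,466.04 + 19.51% × $2,970.00 = $2,045.49
Regional Income Tax (Class 2): taxable = $17,850.00 − 4×$520.00 = $15,770.00
  $991.20 + 13.8% × ($15,770.00 − $8,400.00) = $991.20 + 13.8% × $7,370.00 = $2,008.26
Difference: |$2,045.49 − $2,008.26| = $37.23 (higher under Class 1)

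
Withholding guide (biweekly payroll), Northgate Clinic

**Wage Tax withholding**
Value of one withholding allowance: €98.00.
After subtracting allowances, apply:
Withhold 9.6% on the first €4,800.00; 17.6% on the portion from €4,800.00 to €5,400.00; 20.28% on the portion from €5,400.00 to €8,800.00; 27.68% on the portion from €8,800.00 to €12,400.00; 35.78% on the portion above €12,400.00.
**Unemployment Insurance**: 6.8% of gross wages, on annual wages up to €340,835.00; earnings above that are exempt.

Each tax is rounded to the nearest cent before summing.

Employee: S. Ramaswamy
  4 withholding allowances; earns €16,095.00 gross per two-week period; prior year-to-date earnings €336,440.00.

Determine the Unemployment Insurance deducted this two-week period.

Unemployment Insurance: cap €340,835.00 − YTD €336,440.00 = €4,395.00 subject; 6.8% × €4,395.00 = €298.86

€298.86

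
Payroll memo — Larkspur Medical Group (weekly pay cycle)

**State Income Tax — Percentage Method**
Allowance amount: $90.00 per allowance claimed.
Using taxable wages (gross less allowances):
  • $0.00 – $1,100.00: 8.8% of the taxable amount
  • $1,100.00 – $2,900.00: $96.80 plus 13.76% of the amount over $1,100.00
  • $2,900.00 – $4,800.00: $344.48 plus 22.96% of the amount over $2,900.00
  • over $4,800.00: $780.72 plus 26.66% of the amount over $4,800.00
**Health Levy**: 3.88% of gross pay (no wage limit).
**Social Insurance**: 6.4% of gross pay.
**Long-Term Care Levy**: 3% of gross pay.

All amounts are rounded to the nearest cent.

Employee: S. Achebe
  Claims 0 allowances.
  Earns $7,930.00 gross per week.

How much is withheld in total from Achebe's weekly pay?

State Income Tax: taxable = $7,930.00
  $780.72 + 26.66% × ($7,930.00 − $4,800.00) = $780.72 + 26.66% × $3,130.00 = $1,615.18
Health Levy: 3.88% × $7,930.00 = $307.68
Social Insurance: 6.4% × $7,930.00 = $507.52
Long-Term Care Levy: 3% × $7,930.00 = $237.90
Total: $1,615.18 + $307.68 + $507.52 + $237.90 = $2,668.28

$2,668.28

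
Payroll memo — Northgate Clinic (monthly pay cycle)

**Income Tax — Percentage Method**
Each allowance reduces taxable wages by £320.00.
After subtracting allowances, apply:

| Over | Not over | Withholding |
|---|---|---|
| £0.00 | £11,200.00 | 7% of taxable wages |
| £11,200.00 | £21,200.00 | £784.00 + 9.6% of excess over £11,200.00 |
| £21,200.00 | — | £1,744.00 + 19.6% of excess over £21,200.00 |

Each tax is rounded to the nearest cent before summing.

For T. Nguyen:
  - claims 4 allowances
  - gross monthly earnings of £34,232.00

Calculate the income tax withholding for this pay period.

Income Tax: taxable = £34,232.00 − 4×£320.00 = £32,952.00
  £1,744.00 + 19.6% × (£32,952.00 − £21,200.00) = £1,744.00 + 19.6% × £11,752.00 = £4,047.39

£4,047.39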